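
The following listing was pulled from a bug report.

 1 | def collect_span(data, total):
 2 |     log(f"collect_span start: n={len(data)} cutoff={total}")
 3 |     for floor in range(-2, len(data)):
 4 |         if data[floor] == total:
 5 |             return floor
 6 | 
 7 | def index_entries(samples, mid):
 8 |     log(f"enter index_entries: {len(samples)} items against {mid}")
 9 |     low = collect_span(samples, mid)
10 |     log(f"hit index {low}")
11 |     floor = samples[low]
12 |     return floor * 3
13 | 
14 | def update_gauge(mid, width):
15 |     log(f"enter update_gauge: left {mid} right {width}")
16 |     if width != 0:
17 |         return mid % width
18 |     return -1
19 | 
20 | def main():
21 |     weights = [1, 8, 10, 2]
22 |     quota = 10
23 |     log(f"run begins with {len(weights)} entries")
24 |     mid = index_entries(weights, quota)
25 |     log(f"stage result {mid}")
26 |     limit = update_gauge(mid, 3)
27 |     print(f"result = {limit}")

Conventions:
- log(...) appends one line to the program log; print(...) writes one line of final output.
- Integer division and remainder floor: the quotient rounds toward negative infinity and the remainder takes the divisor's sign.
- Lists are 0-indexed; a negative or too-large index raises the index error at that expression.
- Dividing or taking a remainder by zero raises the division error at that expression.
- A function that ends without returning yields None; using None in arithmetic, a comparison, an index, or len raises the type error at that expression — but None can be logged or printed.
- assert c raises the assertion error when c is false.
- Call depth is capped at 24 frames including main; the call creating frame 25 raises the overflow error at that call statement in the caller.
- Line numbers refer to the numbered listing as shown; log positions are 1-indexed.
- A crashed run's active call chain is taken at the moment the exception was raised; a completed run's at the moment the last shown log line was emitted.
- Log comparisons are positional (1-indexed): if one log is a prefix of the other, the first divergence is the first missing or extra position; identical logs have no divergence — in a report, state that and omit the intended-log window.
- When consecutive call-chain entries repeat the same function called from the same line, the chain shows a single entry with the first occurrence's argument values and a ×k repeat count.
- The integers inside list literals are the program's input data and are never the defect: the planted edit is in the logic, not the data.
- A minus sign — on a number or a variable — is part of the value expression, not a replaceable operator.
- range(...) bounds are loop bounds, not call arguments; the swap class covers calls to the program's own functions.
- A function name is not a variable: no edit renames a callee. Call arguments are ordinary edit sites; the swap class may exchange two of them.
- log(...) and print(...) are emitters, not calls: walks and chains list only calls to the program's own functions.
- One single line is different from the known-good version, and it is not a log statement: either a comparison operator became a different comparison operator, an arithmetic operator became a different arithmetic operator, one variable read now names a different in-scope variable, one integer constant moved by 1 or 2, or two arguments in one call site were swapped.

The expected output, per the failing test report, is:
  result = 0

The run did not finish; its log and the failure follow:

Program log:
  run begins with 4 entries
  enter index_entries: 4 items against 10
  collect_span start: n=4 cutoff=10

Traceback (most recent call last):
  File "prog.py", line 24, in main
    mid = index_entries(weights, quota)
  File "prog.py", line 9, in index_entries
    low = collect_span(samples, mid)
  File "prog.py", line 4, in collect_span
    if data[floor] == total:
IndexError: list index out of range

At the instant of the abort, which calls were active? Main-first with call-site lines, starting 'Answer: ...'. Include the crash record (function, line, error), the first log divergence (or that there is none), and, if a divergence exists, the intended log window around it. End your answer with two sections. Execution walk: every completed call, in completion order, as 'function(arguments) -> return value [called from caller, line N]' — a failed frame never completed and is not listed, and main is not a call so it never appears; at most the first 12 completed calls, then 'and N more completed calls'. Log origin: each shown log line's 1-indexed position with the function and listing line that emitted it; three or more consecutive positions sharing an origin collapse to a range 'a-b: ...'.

Answer: main -> index_entries (called at line 24) -> collect_span (called at line 9).
Key observation: Only 3 log lines were emitted before the run died; the intended continuation was 'hit index 2'.
Crash: collect_span, line 4, IndexError.
First divergence: position 4 (shown log ended at 3 lines; the working version continues: 'hit index 2').
Intended log window:
  2: enter index_entries: 4 items against 10
  3: collect_span start: n=4 cutoff=10
  4: hit index 2
  5: stage result 30
Execution walk:
  (no call completed)
Log origin:
  1: logged in main at line 23
  2: logged in index_entries at line 8
  3: logged in collect_span at line 2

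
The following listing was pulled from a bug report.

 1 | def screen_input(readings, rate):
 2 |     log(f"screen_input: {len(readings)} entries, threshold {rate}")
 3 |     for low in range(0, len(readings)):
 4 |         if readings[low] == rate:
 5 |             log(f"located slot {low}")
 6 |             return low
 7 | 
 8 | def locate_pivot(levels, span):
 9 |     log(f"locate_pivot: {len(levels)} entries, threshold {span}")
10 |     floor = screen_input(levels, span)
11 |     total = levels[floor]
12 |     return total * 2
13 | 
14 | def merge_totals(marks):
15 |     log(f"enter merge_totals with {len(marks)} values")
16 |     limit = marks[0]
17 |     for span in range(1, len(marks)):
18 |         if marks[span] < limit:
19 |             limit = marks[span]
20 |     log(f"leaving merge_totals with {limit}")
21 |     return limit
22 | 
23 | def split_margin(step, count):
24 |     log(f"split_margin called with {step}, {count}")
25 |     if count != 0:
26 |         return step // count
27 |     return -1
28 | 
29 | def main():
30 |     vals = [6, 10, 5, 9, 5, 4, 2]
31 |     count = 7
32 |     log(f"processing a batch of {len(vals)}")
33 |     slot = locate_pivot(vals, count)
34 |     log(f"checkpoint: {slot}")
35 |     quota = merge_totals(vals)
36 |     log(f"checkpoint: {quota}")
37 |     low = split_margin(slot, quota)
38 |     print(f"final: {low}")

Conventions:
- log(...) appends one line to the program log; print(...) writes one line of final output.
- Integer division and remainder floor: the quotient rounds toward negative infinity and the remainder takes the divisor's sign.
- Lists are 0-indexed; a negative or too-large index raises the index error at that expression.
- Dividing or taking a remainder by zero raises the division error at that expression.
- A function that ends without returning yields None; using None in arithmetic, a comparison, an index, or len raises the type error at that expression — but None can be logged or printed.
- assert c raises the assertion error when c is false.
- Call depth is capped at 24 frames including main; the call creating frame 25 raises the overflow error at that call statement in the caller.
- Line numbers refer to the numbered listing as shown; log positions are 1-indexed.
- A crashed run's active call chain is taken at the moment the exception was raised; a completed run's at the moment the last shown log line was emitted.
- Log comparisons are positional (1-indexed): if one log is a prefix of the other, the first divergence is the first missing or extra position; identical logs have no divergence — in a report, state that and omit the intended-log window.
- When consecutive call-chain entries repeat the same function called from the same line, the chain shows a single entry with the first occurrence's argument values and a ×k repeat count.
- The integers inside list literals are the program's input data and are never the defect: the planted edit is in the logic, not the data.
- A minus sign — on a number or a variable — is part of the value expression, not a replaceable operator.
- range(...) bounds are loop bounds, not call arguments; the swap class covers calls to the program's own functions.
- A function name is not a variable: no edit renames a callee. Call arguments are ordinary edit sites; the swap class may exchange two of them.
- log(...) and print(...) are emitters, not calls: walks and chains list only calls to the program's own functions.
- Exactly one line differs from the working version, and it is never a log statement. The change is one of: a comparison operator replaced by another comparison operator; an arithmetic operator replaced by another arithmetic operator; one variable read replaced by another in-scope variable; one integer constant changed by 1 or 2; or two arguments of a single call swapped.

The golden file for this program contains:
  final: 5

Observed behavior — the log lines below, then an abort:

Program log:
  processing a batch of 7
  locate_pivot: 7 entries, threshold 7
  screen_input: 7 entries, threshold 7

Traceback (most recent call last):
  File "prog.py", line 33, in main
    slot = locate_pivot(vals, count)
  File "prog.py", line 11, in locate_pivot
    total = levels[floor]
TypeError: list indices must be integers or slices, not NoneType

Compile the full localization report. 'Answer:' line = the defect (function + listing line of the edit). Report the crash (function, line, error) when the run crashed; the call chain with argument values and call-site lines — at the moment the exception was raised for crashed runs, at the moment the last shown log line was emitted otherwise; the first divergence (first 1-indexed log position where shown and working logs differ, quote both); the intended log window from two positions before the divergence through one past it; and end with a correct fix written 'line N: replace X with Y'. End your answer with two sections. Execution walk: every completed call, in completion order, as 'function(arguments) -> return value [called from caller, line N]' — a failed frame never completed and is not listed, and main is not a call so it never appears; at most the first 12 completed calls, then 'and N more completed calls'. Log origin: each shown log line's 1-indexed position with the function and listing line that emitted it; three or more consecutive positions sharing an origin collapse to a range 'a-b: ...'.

Answer: the defect is in main at line 31.
Key observation: At log position 2 the runs split — shown 'locate_pivot: 7 entries, threshold 7', but the working version logs 'locate_pivot: 7 entries, threshold 5'.
Crash: locate_pivot, line 11, TypeError.
Call chain: main -> locate_pivot([6, 10, 5, 9, 5, 4, 2], 7) (called at line 33).
First divergence: position 2 — shown 'locate_pivot: 7 entries, threshold 7', intended 'locate_pivot: 7 entries, threshold 5'.
Intended log window:
  1: processing a batch of 7
  2: locate_pivot: 7 entries, threshold 5
  3: screen_input: 7 entries, threshold 5
Execution walk:
  screen_input([6, 10, 5, 9, 5, 4, 2], 7) -> None  [called from locate_pivot, line 10]
Origin of each log line:
  1: emitted by main (line 32)
  2: emitted by locate_pivot (line 9)
  3: emitted by screen_input (line 2)
A correct fix: line 31: replace `7` with `5`.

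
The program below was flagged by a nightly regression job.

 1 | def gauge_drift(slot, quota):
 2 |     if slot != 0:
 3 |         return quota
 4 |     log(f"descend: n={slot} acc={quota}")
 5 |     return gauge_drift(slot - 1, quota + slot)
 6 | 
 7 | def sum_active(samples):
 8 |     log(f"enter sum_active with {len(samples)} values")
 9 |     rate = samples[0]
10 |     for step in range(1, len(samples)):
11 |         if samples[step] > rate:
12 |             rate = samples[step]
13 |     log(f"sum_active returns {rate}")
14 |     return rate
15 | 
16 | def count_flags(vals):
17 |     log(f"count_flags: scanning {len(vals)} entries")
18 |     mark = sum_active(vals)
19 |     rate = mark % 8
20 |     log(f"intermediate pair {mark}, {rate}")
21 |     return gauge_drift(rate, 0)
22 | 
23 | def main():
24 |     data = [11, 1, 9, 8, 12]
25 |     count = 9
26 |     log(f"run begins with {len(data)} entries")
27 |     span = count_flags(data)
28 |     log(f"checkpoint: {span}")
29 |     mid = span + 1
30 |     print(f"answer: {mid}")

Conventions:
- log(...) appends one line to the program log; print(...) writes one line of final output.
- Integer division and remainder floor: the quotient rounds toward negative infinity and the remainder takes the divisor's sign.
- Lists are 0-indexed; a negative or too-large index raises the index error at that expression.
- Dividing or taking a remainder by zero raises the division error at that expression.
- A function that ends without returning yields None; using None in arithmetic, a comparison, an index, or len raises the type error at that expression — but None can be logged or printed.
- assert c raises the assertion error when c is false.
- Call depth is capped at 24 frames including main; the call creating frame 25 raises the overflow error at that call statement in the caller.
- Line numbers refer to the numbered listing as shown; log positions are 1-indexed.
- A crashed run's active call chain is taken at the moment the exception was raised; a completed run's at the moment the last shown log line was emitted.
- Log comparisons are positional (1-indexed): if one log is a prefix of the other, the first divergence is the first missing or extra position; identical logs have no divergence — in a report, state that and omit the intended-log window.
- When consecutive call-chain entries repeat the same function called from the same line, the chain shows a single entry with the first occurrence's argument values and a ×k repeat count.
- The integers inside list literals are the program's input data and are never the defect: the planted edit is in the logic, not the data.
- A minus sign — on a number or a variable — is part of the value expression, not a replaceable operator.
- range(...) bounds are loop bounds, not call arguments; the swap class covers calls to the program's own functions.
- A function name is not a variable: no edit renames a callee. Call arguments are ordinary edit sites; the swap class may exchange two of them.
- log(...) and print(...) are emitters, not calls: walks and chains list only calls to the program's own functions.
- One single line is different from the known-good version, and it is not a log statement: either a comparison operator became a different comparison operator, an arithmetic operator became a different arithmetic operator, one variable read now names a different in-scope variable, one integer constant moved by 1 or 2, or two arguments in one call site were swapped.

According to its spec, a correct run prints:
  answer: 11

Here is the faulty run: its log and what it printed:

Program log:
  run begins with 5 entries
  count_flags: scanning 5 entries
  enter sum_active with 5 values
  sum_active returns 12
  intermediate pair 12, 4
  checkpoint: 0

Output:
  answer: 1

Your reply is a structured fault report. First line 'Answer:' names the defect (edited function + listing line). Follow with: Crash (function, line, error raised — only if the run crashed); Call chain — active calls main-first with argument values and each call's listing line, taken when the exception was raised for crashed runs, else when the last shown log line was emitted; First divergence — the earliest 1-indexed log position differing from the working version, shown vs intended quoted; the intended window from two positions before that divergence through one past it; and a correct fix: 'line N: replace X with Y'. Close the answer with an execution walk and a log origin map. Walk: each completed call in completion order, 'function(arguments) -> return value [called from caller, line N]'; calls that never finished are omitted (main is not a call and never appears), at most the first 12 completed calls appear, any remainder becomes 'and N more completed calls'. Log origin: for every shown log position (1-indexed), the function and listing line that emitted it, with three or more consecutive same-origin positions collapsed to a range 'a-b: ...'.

Answer: the defect is in gauge_drift at line 2.
Core observation: The log first diverges at position 6: the faulty run prints 'checkpoint: 0' where the working version prints 'descend: n=4 acc=0'.
Call chain: main.
First divergence: position 6 — the shown line 'checkpoint: 0' should read 'descend: n=4 acc=0'.
Intended log window:
  4: sum_active returns 12
  5: intermediate pair 12, 4
  6: descend: n=4 acc=0
  7: descend: n=3 acc=4
Execution walk:
  sum_active([11, 1, 9, 8, 12]) -> 12  [called from count_flags, line 18]
  gauge_drift(4, 0) -> 0  [called from count_flags, line 21]
  count_flags([11, 1, 9, 8, 12]) -> 0  [called from main, line 27]
Log origins:
  1: logged in main at line 26
  2: logged in count_flags at line 17
  3: logged in sum_active at line 8
  4: logged in sum_active at line 13
  5: logged in count_flags at line 20
  6: logged in main at line 28
A correct fix: line 2: replace `!=` with `<=`.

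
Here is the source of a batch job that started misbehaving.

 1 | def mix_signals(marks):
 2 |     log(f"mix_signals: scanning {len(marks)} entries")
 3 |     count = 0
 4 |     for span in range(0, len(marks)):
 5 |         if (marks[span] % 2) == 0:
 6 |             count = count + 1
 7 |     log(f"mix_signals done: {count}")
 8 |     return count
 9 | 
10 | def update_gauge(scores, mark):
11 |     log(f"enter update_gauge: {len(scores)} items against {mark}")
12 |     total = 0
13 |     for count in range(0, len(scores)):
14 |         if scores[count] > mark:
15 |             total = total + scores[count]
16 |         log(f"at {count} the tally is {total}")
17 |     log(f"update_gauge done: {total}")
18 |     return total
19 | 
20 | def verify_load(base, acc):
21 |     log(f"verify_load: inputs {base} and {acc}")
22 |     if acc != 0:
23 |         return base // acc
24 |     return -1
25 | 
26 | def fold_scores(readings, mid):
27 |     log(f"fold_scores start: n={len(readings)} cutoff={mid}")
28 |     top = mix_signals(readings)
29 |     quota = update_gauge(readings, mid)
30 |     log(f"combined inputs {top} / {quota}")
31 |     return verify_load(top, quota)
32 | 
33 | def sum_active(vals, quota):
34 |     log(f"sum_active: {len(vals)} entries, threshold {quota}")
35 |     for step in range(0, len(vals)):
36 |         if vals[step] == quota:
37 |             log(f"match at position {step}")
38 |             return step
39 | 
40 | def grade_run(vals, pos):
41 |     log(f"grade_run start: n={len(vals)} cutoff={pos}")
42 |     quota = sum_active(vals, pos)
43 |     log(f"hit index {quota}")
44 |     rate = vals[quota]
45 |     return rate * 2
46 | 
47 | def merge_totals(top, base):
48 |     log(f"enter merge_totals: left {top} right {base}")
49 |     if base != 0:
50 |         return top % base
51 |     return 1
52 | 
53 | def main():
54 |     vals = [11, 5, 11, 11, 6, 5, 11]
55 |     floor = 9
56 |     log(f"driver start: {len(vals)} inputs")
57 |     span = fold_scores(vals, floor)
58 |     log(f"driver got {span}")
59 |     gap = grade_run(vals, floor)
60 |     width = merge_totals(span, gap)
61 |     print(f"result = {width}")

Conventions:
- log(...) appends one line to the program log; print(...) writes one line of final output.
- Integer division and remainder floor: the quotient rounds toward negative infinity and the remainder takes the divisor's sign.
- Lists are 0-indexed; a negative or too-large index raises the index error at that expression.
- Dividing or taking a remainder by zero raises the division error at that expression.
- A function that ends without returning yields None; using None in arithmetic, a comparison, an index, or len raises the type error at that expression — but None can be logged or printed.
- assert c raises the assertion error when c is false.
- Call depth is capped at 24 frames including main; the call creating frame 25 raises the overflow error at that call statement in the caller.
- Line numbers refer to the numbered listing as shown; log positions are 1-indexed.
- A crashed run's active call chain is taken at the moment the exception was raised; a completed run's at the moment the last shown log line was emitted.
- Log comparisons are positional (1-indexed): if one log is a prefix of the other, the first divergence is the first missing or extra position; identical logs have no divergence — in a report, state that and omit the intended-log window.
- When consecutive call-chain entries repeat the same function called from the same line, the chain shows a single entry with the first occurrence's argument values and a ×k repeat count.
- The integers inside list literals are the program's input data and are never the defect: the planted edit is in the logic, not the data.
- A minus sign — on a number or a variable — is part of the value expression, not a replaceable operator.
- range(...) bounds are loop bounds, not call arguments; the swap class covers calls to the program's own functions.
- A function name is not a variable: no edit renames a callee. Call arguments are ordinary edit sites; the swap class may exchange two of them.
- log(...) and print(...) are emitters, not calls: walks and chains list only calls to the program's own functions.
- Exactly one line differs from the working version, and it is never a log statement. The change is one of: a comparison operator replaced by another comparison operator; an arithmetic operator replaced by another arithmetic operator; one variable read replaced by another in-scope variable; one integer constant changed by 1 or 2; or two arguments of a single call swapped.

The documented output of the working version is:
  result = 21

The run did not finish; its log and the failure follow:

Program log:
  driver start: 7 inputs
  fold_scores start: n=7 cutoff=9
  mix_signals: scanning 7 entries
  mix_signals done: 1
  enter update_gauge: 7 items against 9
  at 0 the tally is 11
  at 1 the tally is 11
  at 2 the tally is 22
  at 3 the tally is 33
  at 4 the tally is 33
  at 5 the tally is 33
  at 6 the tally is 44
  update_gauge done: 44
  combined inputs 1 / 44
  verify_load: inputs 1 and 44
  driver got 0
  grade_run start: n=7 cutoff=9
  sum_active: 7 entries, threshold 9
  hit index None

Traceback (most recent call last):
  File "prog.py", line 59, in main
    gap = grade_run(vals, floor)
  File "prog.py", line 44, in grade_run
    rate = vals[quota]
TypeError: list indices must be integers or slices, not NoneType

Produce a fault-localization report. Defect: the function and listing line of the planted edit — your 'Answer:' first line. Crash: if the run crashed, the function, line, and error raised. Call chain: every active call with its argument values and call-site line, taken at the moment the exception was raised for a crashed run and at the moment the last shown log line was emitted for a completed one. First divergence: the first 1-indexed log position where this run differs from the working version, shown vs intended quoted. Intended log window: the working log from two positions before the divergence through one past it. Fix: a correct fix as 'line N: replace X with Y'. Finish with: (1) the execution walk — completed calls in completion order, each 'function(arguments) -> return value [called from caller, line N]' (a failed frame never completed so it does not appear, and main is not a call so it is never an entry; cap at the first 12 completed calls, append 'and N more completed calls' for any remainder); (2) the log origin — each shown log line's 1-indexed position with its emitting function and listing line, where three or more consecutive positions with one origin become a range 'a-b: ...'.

Answer: the defect is in main at line 55.
The tell: The log first diverges at position 2: the faulty run prints 'fold_scores start: n=7 cutoff=9' where the working version prints 'fold_scores start: n=7 cutoff=11'.
Crash: grade_run, line 44, TypeError.
Call chain: main -> grade_run([11, 5, 11, 11, 6, 5, 11], 9) (called at line 59).
First divergence: at position 2 the run shows 'fold_scores start: n=7 cutoff=9' where the working version logs 'fold_scores start: n=7 cutoff=11'.
Intended log window:
  1: driver start: 7 inputs
  2: fold_scores start: n=7 cutoff=11
  3: mix_signals: scanning 7 entries
Execution walk:
  mix_signals([11, 5, 11, 11, 6, 5, 11]) -> 1  [called from fold_scores, line 28]
  update_gauge([11, 5, 11, 11, 6, 5, 11], 9) -> 44  [called from fold_scores, line 29]
  verify_load(1, 44) -> 0  [called from fold_scores, line 31]
  fold_scores([11, 5, 11, 11, 6, 5, 11], 9) -> 0  [called from main, line 57]
  sum_active([11, 5, 11, 11, 6, 5, 11], 9) -> None  [called from grade_run, line 42]
Log line origins:
  1: logged in main at line 56
  2: logged in fold_scores at line 27
  3: logged in mix_signals at line 2
  4: logged in mix_signals at line 7
  5: logged in update_gauge at line 11
  6-12: logged in update_gauge at line 16
  13: logged in update_gauge at line 17
  14: logged in fold_scores at line 30
  15: logged in verify_load at line 21
  16: logged in main at line 58
  17: logged in grade_run at line 41
  18: logged in sum_active at line 34
  19: logged in grade_run at line 43
A correct fix: line 55: replace `9` with `11`.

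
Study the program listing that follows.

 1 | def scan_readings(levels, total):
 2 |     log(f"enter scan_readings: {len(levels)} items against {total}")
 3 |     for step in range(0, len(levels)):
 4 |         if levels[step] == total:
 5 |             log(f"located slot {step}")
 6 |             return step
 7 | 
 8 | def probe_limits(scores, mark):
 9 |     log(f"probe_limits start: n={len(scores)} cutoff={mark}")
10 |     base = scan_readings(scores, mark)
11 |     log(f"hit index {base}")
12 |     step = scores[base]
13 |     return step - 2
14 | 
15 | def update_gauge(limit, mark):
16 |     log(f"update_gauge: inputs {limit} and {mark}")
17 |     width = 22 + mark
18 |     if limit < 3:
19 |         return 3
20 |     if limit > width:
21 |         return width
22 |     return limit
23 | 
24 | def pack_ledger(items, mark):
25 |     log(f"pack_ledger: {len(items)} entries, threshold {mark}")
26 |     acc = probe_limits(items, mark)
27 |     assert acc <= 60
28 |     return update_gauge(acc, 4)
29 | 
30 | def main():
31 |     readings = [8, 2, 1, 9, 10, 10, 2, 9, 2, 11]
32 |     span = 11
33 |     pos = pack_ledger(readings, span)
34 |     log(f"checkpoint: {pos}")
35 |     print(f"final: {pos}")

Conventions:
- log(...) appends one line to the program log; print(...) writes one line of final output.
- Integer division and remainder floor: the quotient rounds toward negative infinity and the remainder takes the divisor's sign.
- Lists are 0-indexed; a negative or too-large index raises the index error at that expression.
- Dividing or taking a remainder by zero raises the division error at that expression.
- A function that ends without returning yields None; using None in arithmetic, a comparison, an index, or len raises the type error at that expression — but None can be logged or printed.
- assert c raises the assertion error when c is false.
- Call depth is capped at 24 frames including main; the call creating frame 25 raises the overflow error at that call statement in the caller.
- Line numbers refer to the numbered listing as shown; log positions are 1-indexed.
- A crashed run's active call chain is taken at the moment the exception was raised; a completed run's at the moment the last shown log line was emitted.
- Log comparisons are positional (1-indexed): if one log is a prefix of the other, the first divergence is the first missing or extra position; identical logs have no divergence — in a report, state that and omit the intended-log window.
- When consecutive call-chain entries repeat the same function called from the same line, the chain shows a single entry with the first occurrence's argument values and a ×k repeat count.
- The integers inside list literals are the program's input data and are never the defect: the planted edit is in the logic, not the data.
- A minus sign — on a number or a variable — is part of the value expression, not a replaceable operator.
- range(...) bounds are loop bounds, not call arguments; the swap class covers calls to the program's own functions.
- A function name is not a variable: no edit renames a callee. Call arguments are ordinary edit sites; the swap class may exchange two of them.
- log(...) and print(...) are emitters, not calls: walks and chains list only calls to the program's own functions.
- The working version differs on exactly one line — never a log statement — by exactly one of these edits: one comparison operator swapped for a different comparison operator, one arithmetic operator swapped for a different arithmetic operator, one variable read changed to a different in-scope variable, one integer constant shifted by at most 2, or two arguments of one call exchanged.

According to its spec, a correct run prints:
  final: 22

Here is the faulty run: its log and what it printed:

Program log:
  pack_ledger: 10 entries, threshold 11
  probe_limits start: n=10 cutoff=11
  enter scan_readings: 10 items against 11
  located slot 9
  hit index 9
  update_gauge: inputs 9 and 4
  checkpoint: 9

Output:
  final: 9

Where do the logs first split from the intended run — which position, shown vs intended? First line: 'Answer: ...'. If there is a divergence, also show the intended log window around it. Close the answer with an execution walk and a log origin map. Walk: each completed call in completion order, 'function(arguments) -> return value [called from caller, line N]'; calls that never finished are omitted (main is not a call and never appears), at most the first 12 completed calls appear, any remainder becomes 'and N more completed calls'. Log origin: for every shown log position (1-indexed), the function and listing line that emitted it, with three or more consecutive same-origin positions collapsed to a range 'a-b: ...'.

Answer: position 6; shown 'update_gauge: inputs 9 and 4' vs intended 'update_gauge: inputs 22 and 4'.
Intended log window:
  4: located slot 9
  5: hit index 9
  6: update_gauge: inputs 22 and 4
  7: checkpoint: 22
Execution walk:
  scan_readings([8, 2, 1, 9, 10, 10, 2, 9, 2, 11], 11) -> 9  [called from probe_limits, line 10]
  probe_limits([8, 2, 1, 9, 10, 10, 2, 9, 2, 11], 11) -> 9  [called from pack_ledger, line 26]
  update_gauge(9, 4) -> 9  [called from pack_ledger, line 28]
  pack_ledger([8, 2, 1, 9, 10, 10, 2, 9, 2, 11], 11) -> 9  [called from main, line 33]
Origin of each log line:
  1: emitted by pack_ledger (line 25)
  2: emitted by probe_limits (line 9)
  3: emitted by scan_readings (line 2)
  4: emitted by scan_readings (line 5)
  5: emitted by probe_limits (line 11)
  6: emitted by update_gauge (line 16)
  7: emitted by main (line 34)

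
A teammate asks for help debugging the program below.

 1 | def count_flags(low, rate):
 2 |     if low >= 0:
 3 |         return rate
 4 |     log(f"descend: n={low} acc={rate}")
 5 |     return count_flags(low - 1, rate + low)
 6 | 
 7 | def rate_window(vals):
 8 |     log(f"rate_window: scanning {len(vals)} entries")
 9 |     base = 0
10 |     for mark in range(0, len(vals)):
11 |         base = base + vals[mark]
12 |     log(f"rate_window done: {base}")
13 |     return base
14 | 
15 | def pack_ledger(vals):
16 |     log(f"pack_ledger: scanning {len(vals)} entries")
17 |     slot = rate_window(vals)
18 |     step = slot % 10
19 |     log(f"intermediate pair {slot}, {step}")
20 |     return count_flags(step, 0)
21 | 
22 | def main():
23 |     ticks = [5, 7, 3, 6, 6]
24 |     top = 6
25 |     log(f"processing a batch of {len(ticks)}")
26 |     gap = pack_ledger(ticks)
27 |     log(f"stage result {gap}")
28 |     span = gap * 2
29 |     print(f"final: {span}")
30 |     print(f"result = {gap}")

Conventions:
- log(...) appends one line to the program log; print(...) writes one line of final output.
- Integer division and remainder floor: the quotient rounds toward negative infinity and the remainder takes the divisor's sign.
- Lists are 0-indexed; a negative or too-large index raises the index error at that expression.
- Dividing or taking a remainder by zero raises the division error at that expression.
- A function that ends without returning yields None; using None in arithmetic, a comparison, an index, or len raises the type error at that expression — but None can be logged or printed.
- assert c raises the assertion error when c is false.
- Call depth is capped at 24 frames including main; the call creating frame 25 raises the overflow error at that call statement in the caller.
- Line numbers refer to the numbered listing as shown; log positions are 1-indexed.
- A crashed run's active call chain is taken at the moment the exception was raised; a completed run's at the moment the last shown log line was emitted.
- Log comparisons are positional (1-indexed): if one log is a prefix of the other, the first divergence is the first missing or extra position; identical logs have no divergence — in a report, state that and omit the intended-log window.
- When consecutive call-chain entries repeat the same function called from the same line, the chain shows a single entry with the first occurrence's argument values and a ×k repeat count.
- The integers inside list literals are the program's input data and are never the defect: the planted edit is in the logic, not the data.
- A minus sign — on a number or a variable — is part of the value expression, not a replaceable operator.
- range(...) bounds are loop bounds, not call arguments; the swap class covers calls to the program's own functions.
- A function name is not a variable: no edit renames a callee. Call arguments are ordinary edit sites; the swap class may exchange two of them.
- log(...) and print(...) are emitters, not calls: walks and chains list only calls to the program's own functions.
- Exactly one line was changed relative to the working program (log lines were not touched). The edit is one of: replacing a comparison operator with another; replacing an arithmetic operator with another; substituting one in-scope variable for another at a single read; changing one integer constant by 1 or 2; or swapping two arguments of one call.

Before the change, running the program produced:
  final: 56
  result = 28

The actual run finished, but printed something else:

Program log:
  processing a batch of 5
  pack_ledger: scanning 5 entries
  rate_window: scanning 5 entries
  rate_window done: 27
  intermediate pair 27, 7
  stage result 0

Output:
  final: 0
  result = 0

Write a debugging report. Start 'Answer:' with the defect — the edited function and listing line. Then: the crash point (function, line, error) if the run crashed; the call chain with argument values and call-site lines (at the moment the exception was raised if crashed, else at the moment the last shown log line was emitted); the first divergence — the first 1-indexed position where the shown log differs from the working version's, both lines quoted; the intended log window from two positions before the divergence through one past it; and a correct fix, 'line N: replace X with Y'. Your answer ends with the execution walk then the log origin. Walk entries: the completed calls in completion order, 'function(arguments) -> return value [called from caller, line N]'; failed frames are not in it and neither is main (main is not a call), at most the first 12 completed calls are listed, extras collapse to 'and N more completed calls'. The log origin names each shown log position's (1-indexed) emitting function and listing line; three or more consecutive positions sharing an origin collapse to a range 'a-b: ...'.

Answer: the defect is in count_flags at line 2.
Key observation: Position 6 is the first bad log line: 'stage result 0' should read 'descend: n=7 acc=0'.
Call chain: main.
First divergence: at position 6 the run shows 'stage result 0' where the working version logs 'descend: n=7 acc=0'.
Intended log window:
  4: rate_window done: 27
  5: intermediate pair 27, 7
  6: descend: n=7 acc=0
  7: descend: n=6 acc=7
Execution walk:
  rate_window([5, 7, 3, 6, 6]) -> 27  [called from pack_ledger, line 17]
  count_flags(7, 0) -> 0  [called from pack_ledger, line 20]
  pack_ledger([5, 7, 3, 6, 6]) -> 0  [called from main, line 26]
Log line origins:
  1: from main, line 25
  2: from pack_ledger, line 16
  3: from rate_window, line 8
  4: from rate_window, line 12
  5: from pack_ledger, line 19
  6: from main, line 27
A correct fix: line 2: replace `>=` with `<=`.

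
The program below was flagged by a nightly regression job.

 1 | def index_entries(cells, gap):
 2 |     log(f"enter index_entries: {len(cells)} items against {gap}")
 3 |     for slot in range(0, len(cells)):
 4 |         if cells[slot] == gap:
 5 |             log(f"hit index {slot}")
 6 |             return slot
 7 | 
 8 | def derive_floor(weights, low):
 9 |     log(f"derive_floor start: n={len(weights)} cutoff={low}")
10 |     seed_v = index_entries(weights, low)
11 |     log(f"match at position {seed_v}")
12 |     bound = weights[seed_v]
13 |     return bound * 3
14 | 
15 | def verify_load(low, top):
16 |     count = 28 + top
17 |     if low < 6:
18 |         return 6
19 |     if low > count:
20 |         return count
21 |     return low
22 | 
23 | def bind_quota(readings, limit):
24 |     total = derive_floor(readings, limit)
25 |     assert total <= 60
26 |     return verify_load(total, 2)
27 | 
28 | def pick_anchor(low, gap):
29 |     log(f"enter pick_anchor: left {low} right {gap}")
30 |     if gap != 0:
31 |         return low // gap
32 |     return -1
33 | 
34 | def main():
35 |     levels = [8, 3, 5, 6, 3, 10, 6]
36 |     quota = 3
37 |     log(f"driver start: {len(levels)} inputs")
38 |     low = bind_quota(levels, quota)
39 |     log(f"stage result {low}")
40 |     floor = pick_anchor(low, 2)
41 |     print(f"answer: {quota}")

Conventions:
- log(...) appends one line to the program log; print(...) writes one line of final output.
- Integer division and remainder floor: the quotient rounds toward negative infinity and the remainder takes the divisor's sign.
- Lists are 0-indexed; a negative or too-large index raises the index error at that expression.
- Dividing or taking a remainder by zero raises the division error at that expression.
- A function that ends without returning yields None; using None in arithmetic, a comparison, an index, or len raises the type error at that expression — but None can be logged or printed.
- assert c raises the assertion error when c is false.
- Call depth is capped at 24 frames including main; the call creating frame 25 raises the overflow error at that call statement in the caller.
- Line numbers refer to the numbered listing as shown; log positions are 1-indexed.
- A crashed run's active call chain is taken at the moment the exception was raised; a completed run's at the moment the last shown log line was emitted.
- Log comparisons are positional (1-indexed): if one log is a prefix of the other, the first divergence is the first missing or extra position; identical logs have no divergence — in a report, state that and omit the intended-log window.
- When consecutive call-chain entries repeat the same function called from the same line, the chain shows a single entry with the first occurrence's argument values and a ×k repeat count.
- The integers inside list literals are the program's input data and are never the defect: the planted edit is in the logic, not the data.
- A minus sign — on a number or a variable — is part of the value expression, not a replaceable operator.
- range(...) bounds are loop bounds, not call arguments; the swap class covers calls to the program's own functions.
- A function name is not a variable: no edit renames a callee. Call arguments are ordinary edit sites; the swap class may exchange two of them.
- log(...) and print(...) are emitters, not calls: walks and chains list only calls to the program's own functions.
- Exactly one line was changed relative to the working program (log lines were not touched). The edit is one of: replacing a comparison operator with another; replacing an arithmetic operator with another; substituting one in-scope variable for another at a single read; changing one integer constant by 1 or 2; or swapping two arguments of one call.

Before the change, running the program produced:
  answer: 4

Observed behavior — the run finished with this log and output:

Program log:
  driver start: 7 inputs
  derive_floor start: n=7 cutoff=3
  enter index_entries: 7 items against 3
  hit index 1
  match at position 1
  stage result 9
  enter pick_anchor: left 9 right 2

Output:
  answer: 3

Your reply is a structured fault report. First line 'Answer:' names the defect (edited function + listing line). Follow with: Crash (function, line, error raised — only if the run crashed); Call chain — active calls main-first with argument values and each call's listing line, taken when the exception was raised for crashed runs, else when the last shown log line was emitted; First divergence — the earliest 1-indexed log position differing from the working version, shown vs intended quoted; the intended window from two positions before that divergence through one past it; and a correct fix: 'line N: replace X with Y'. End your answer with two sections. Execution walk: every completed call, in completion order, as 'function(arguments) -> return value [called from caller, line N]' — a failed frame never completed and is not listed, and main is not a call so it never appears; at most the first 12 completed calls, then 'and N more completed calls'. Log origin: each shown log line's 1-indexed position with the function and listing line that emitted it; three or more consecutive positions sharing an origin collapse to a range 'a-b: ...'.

Answer: the defect is in main at line 41.
Key observation: The two runs log identically and part ways only at the printed values.
Call chain: main -> pick_anchor(9, 2) (called at line 40).
First divergence: none; the two logs match at every position.
Execution walk:
  index_entries([8, 3, 5, 6, 3, 10, 6], 3) -> 1  [called from derive_floor, line 10]
  derive_floor([8, 3, 5, 6, 3, 10, 6], 3) -> 9  [called from bind_quota, line 24]
  verify_load(9, 2) -> 9  [called from bind_quota, line 26]
  bind_quota([8, 3, 5, 6, 3, 10, 6], 3) -> 9  [called from main, line 38]
  pick_anchor(9, 2) -> 4  [called from main, line 40]
Log origin:
  1: from main, line 37
  2: from derive_floor, line 9
  3: from index_entries, line 2
  4: from index_entries, line 5
  5: from derive_floor, line 11
  6: from main, line 39
  7: from pick_anchor, line 29
A correct fix: line 41: replace `quota` with `floor`.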